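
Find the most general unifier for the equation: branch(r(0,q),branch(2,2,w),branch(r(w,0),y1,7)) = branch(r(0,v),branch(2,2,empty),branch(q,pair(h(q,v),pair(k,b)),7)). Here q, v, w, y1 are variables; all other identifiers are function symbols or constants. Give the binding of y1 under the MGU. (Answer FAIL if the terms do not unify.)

pair(h(r(empty,0),r(empty,0)),pair(k,b))

Decompose branch/3: r(0,q) = r(0,v),  branch(2,2,w) = branch(2,2,empty),  branch(r(w,0),y1,7) = branch(q,pair(h(q,v),pair(k,b)),7).
Decompose r/2: 0 = 0,  q = v.
Delete trivial equation 0 = 0.
Bind q := v; substituting into the one remaining equation that mentions q gives: branch(r(w,0),y1,7) = branch(v,pair(h(v,v),pair(k,b)),7).
Decompose branch/3: 2 = 2,  2 = 2,  w = empty.
Delete trivial equation 2 = 2.
Delete trivial equation 2 = 2.
Bind w := empty; substituting into the remaining equation gives: branch(r(empty,0),y1,7) = branch(v,pair(h(v,v),pair(k,b)),7).
Decompose branch/3: r(empty,0) = v,  y1 = pair(h(v,v),pair(k,b)),  7 = 7.
Bind v := r(empty,0); substituting into the one remaining equation that mentions v gives: y1 = pair(h(r(empty,0),r(empty,0)),pair(k,b)). Substituting into the earlier binding gives q := r(empty,0).
Bind y1 := pair(h(r(empty,0),r(empty,0)),pair(k,b)); no other remaining equation mentions y1.
Delete trivial equation 7 = 7.
MGU = { q -> r(empty,0), w -> empty, v -> r(empty,0), y1 -> pair(h(r(empty,0),r(empty,0)),pair(k,b)) }, so y1 -> pair(h(r(empty,0),r(empty,0)),pair(k,b)).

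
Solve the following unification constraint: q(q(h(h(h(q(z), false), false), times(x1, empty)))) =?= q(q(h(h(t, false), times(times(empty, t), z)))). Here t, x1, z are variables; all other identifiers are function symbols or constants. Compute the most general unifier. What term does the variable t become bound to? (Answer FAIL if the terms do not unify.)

Decompose q/1: q(h(h(h(q(z), false), false), times(x1, empty))) =?= q(h(h(t, false), times(times(empty, t), z))).
Decompose q/1: h(h(h(q(z), false), false), times(x1, empty)) =?= h(h(t, false), times(times(empty, t), z)).
Decompose h/2: h(h(q(z), false), false) =?= h(t, false),  times(x1, empty) =?= times(times(empty, t), z).
Decompose h/2: h(q(z), false) =?= t,  false =?= false.
Bind t := h(q(z), false); substituting into the one remaining equation that mentions t gives: times(x1, empty) =?= times(times(empty, h(q(z), false)), z).
Delete trivial equation false =?= false.
Decompose times/2: x1 =?= times(empty, h(q(z), false)),  empty =?= z.
Bind x1 := times(empty, h(q(z), false)); no other remaining equation mentions x1.
Bind z := empty. Substituting into the earlier bindings gives t := h(q(empty), false), x1 := times(empty, h(q(empty), false)).
MGU = { t -> h(q(empty), false), x1 -> times(empty, h(q(empty), false)), z -> empty }, so t -> h(q(empty), false).

h(q(empty), false)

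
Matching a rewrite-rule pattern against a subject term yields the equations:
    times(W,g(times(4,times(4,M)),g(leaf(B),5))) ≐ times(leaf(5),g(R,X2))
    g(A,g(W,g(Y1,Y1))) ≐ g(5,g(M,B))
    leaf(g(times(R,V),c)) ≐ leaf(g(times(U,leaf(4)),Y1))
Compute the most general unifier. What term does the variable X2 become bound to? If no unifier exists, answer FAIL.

Decompose times/2: W ≐ leaf(5),  g(times(4,times(4,M)),g(leaf(B),5)) ≐ g(R,X2).
Bind W := leaf(5); substituting into the one remaining equation that mentions W gives: g(A,g(leaf(5),g(Y1,Y1))) ≐ g(5,g(M,B)).
Decompose g/2: times(4,times(4,M)) ≐ R,  g(leaf(B),5) ≐ X2.
Bind R := times(4,times(4,M)); substituting into the one remaining equation that mentions R gives: leaf(g(times(times(4,times(4,M)),V),c)) ≐ leaf(g(times(U,leaf(4)),Y1)).
Bind X2 := g(leaf(B),5); no other remaining equation mentions X2.
Decompose g/2: A ≐ 5,  g(leaf(5),g(Y1,Y1)) ≐ g(M,B).
Bind A := 5; no other remaining equation mentions A.
Decompose g/2: leaf(5) ≐ M,  g(Y1,Y1) ≐ B.
Bind M := leaf(5); substituting into the one remaining equation that mentions M gives: leaf(g(times(times(4,times(4,leaf(5))),V),c)) ≐ leaf(g(times(U,leaf(4)),Y1)). Substituting into the earlier binding gives R := times(4,times(4,leaf(5))).
Bind B := g(Y1,Y1); no other remaining equation mentions B. Substituting into the earlier binding gives X2 := g(leaf(g(Y1,Y1)),5).
Decompose leaf/1: g(times(times(4,times(4,leaf(5))),V),c) ≐ g(times(U,leaf(4)),Y1).
Decompose g/2: times(times(4,times(4,leaf(5))),V) ≐ times(U,leaf(4)),  c ≐ Y1.
Decompose times/2: times(4,times(4,leaf(5))) ≐ U,  V ≐ leaf(4).
Bind U := times(4,times(4,leaf(5))); no other remaining equation mentions U.
Bind V := leaf(4); no other remaining equation mentions V.
Bind Y1 := c. Substituting into the earlier bindings gives X2 := g(leaf(g(c,c)),5), B := g(c,c).
MGU = { W ↦ leaf(5), R ↦ times(4,times(4,leaf(5))), X2 ↦ g(leaf(g(c,c)),5), A ↦ 5, M ↦ leaf(5), B ↦ g(c,c), U ↦ times(4,times(4,leaf(5))), V ↦ leaf(4), Y1 ↦ c }, so X2 ↦ g(leaf(g(c,c)),5).

g(leaf(g(c,c)),5)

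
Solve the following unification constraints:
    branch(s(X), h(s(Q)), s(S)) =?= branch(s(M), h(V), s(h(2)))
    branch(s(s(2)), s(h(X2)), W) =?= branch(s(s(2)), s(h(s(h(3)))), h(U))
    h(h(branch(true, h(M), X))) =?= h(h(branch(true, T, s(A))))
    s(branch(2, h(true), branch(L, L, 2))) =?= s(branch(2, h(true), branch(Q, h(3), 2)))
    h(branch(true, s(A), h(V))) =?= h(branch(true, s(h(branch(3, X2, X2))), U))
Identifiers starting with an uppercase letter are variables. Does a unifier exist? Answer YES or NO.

YES

Decompose branch/3: s(X) =?= s(M),  h(s(Q)) =?= h(V),  s(S) =?= s(h(2)).
Decompose s/1: X =?= M.
Bind X := M; substituting into the one remaining equation that mentions X gives: h(h(branch(true, h(M), M))) =?= h(h(branch(true, T, s(A)))).
Decompose h/1: s(Q) =?= V.
Bind V := s(Q); substituting into the one remaining equation that mentions V gives: h(branch(true, s(A), h(s(Q)))) =?= h(branch(true, s(h(branch(3, X2, X2))), U)).
Decompose s/1: S =?= h(2).
Bind S := h(2); no other remaining equation mentions S.
Decompose branch/3: s(s(2)) =?= s(s(2)),  s(h(X2)) =?= s(h(s(h(3)))),  W =?= h(U).
Delete trivial equation s(s(2)) =?= s(s(2)).
Decompose s/1: h(X2) =?= h(s(h(3))).
Decompose h/1: X2 =?= s(h(3)).
Bind X2 := s(h(3)); substituting into the one remaining equation that mentions X2 gives: h(branch(true, s(A), h(s(Q)))) =?= h(branch(true, s(h(branch(3, s(h(3)), s(h(3))))), U)).
Bind W := h(U); no other remaining equation mentions W.
Decompose h/1: h(branch(true, h(M), M)) =?= h(branch(true, T, s(A))).
Decompose h/1: branch(true, h(M), M) =?= branch(true, T, s(A)).
Decompose branch/3: true =?= true,  h(M) =?= T,  M =?= s(A).
Delete trivial equation true =?= true.
Bind T := h(M); no other remaining equation mentions T.
Bind M := s(A); no other remaining equation mentions M. Substituting into the earlier bindings gives X := s(A), T := h(s(A)).
Decompose s/1: branch(2, h(true), branch(L, L, 2)) =?= branch(2, h(true), branch(Q, h(3), 2)).
Decompose branch/3: 2 =?= 2,  h(true) =?= h(true),  branch(L, L, 2) =?= branch(Q, h(3), 2).
Delete trivial equation 2 =?= 2.
Delete trivial equation h(true) =?= h(true).
Decompose branch/3: L =?= Q,  L =?= h(3),  2 =?= 2.
Bind L := Q; substituting into the one remaining equation that mentions L gives: Q =?= h(3).
Bind Q := h(3); substituting into the one remaining equation that mentions Q gives: h(branch(true, s(A), h(s(h(3))))) =?= h(branch(true, s(h(branch(3, s(h(3)), s(h(3))))), U)). Substituting into the earlier bindings gives V := s(h(3)), L := h(3).
Delete trivial equation 2 =?= 2.
Decompose h/1: branch(true, s(A), h(s(h(3)))) =?= branch(true, s(h(branch(3, s(h(3)), s(h(3))))), U).
Decompose branch/3: true =?= true,  s(A) =?= s(h(branch(3, s(h(3)), s(h(3))))),  h(s(h(3))) =?= U.
Delete trivial equation true =?= true.
Decompose s/1: A =?= h(branch(3, s(h(3)), s(h(3)))).
Bind A := h(branch(3, s(h(3)), s(h(3)))); no other remaining equation mentions A. Substituting into the earlier bindings gives X := s(h(branch(3, s(h(3)), s(h(3))))), T := h(s(h(branch(3, s(h(3)), s(h(3)))))), M := s(h(branch(3, s(h(3)), s(h(3))))).
Bind U := h(s(h(3))). Substituting into the earlier binding gives W := h(h(s(h(3)))).
No equations remain and no clash or occurs-check failure arose, so a unifier exists.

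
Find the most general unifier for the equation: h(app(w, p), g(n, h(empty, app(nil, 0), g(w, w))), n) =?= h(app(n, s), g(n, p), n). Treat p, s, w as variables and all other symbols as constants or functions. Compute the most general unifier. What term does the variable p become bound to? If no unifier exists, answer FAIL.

Decompose h/3: app(w, p) =?= app(n, s),  g(n, h(empty, app(nil, 0), g(w, w))) =?= g(n, p),  n =?= n.
Decompose app/2: w =?= n,  p =?= s.
Bind w := n; substituting into the one remaining equation that mentions w gives: g(n, h(empty, app(nil, 0), g(n, n))) =?= g(n, p).
Bind p := s; substituting into the one remaining equation that mentions p gives: g(n, h(empty, app(nil, 0), g(n, n))) =?= g(n, s).
Decompose g/2: n =?= n,  h(empty, app(nil, 0), g(n, n)) =?= s.
Delete trivial equation n =?= n.
Bind s := h(empty, app(nil, 0), g(n, n)); no other remaining equation mentions s. Substituting into the earlier binding gives p := h(empty, app(nil, 0), g(n, n)).
Delete trivial equation n =?= n.
MGU = { w ↦ n, p ↦ h(empty, app(nil, 0), g(n, n)), s ↦ h(empty, app(nil, 0), g(n, n)) }, so p ↦ h(empty, app(nil, 0), g(n, n)).

h(empty, app(nil, 0), g(n, n))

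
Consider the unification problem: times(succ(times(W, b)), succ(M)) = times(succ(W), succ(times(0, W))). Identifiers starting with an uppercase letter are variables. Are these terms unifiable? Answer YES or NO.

NO

Decompose times/2: succ(times(W, b)) = succ(W),  succ(M) = succ(times(0, W)).
Decompose succ/1: times(W, b) = W.
Occurs check fails: W occurs in times(W, b); the equation W = times(W, b) has no finite solution.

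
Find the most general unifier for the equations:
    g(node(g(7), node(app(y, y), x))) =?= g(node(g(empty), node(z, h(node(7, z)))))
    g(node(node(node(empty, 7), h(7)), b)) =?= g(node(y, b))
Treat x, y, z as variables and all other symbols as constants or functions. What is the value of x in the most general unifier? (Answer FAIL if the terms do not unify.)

Decompose g/1: node(g(7), node(app(y, y), x)) =?= node(g(empty), node(z, h(node(7, z)))).
Decompose node/2: g(7) =?= g(empty),  node(app(y, y), x) =?= node(z, h(node(7, z))).
Decompose g/1: 7 =?= empty.
Clash: constants 7 and empty differ; no unifier exists.

FAIL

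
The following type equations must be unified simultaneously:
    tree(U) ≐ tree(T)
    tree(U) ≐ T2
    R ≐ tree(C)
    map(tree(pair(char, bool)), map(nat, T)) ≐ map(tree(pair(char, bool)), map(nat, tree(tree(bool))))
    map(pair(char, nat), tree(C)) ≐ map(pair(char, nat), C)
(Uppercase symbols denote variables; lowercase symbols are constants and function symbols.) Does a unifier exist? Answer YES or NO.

NO

Decompose tree/1: U ≐ T.
Bind U := T; substituting into the one remaining equation that mentions U gives: tree(T) ≐ T2.
Bind T2 := tree(T); no other remaining equation mentions T2.
Bind R := tree(C); no other remaining equation mentions R.
Decompose map/2: tree(pair(char, bool)) ≐ tree(pair(char, bool)),  map(nat, T) ≐ map(nat, tree(tree(bool))).
Delete trivial equation tree(pair(char, bool)) ≐ tree(pair(char, bool)).
Decompose map/2: nat ≐ nat,  T ≐ tree(tree(bool)).
Delete trivial equation nat ≐ nat.
Bind T := tree(tree(bool)); no other remaining equation mentions T. Substituting into the earlier bindings gives U := tree(tree(bool)), T2 := tree(tree(tree(bool))).
Decompose map/2: pair(char, nat) ≐ pair(char, nat),  tree(C) ≐ C.
Delete trivial equation pair(char, nat) ≐ pair(char, nat).
Occurs check fails: C occurs in tree(C); the equation C ≐ tree(C) has no finite solution.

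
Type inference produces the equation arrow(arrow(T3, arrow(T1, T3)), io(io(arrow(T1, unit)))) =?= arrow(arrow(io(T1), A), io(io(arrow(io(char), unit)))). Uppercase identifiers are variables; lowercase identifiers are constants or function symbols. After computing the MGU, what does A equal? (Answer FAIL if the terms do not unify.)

arrow(io(char), io(io(char)))

Decompose arrow/2: arrow(T3, arrow(T1, T3)) =?= arrow(io(T1), A),  io(io(arrow(T1, unit))) =?= io(io(arrow(io(char), unit))).
Decompose arrow/2: T3 =?= io(T1),  arrow(T1, T3) =?= A.
Bind T3 := io(T1); substituting into the one remaining equation that mentions T3 gives: arrow(T1, io(T1)) =?= A.
Bind A := arrow(T1, io(T1)); no other remaining equation mentions A.
Decompose io/1: io(arrow(T1, unit)) =?= io(arrow(io(char), unit)).
Decompose io/1: arrow(T1, unit) =?= arrow(io(char), unit).
Decompose arrow/2: T1 =?= io(char),  unit =?= unit.
Bind T1 := io(char); no other remaining equation mentions T1. Substituting into the earlier bindings gives T3 := io(io(char)), A := arrow(io(char), io(io(char))).
Delete trivial equation unit =?= unit.
MGU = { T3 ↦ io(io(char)), A ↦ arrow(io(char), io(io(char))), T1 ↦ io(char) }, so A ↦ arrow(io(char), io(io(char))).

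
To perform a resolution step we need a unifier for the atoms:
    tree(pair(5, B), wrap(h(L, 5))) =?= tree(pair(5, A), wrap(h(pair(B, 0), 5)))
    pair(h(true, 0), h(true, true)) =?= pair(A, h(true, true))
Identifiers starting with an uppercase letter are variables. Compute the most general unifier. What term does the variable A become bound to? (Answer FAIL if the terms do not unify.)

Decompose tree/2: pair(5, B) =?= pair(5, A),  wrap(h(L, 5)) =?= wrap(h(pair(B, 0), 5)).
Decompose pair/2: 5 =?= 5,  B =?= A.
Delete trivial equation 5 =?= 5.
Bind B := A; substituting into the one remaining equation that mentions B gives: wrap(h(L, 5)) =?= wrap(h(pair(A, 0), 5)).
Decompose wrap/1: h(L, 5) =?= h(pair(A, 0), 5).
Decompose h/2: L =?= pair(A, 0),  5 =?= 5.
Bind L := pair(A, 0); no other remaining equation mentions L.
Delete trivial equation 5 =?= 5.
Decompose pair/2: h(true, 0) =?= A,  h(true, true) =?= h(true, true).
Bind A := h(true, 0); no other remaining equation mentions A. Substituting into the earlier bindings gives B := h(true, 0), L := pair(h(true, 0), 0).
Delete trivial equation h(true, true) =?= h(true, true).
MGU = { B -> h(true, 0), L -> pair(h(true, 0), 0), A -> h(true, 0) }, so A -> h(true, 0).

h(true, 0)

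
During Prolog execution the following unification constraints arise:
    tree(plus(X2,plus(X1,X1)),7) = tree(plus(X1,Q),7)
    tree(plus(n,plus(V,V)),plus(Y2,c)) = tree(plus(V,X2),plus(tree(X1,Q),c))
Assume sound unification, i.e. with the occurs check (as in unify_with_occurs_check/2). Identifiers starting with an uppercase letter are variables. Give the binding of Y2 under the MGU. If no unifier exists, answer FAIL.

tree(plus(n,n),plus(plus(n,n),plus(n,n)))

Decompose tree/2: plus(X2,plus(X1,X1)) = plus(X1,Q),  7 = 7.
Decompose plus/2: X2 = X1,  plus(X1,X1) = Q.
Bind X2 := X1; substituting into the one remaining equation that mentions X2 gives: tree(plus(n,plus(V,V)),plus(Y2,c)) = tree(plus(V,X1),plus(tree(X1,Q),c)).
Bind Q := plus(X1,X1); substituting into the one remaining equation that mentions Q gives: tree(plus(n,plus(V,V)),plus(Y2,c)) = tree(plus(V,X1),plus(tree(X1,plus(X1,X1)),c)).
Delete trivial equation 7 = 7.
Decompose tree/2: plus(n,plus(V,V)) = plus(V,X1),  plus(Y2,c) = plus(tree(X1,plus(X1,X1)),c).
Decompose plus/2: n = V,  plus(V,V) = X1.
Bind V := n; substituting into the one remaining equation that mentions V gives: plus(n,n) = X1.
Bind X1 := plus(n,n); substituting into the remaining equation gives: plus(Y2,c) = plus(tree(plus(n,n),plus(plus(n,n),plus(n,n))),c). Substituting into the earlier bindings gives X2 := plus(n,n), Q := plus(plus(n,n),plus(n,n)).
Decompose plus/2: Y2 = tree(plus(n,n),plus(plus(n,n),plus(n,n))),  c = c.
Bind Y2 := tree(plus(n,n),plus(plus(n,n),plus(n,n))); no other remaining equation mentions Y2.
Delete trivial equation c = c.
MGU = { X2 = plus(n,n), Q = plus(plus(n,n),plus(n,n)), V = n, X1 = plus(n,n), Y2 = tree(plus(n,n),plus(plus(n,n),plus(n,n))) }, so Y2 = tree(plus(n,n),plus(plus(n,n),plus(n,n))).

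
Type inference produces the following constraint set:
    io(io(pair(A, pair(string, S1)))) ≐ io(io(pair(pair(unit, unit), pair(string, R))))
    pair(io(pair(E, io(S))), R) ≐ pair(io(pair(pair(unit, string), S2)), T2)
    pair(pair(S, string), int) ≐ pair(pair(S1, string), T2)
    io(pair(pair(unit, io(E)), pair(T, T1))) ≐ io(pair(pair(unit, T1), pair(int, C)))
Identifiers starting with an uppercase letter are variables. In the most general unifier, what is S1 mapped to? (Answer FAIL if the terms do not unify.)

Decompose io/1: io(pair(A, pair(string, S1))) ≐ io(pair(pair(unit, unit), pair(string, R))).
Decompose io/1: pair(A, pair(string, S1)) ≐ pair(pair(unit, unit), pair(string, R)).
Decompose pair/2: A ≐ pair(unit, unit),  pair(string, S1) ≐ pair(string, R).
Bind A := pair(unit, unit); no other remaining equation mentions A.
Decompose pair/2: string ≐ string,  S1 ≐ R.
Delete trivial equation string ≐ string.
Bind S1 := R; substituting into the one remaining equation that mentions S1 gives: pair(pair(S, string), int) ≐ pair(pair(R, string), T2).
Decompose pair/2: io(pair(E, io(S))) ≐ io(pair(pair(unit, string), S2)),  R ≐ T2.
Decompose io/1: pair(E, io(S)) ≐ pair(pair(unit, string), S2).
Decompose pair/2: E ≐ pair(unit, string),  io(S) ≐ S2.
Bind E := pair(unit, string); substituting into the one remaining equation that mentions E gives: io(pair(pair(unit, io(pair(unit, string))), pair(T, T1))) ≐ io(pair(pair(unit, T1), pair(int, C))).
Bind S2 := io(S); no other remaining equation mentions S2.
Bind R := T2; substituting into the one remaining equation that mentions R gives: pair(pair(S, string), int) ≐ pair(pair(T2, string), T2). Substituting into the earlier binding gives S1 := T2.
Decompose pair/2: pair(S, string) ≐ pair(T2, string),  int ≐ T2.
Decompose pair/2: S ≐ T2,  string ≐ string.
Bind S := T2; no other remaining equation mentions S. Substituting into the earlier binding gives S2 := io(T2).
Delete trivial equation string ≐ string.
Bind T2 := int; no other remaining equation mentions T2. Substituting into the earlier bindings gives S1 := int, S2 := io(int), R := int, S := int.
Decompose io/1: pair(pair(unit, io(pair(unit, string))), pair(T, T1)) ≐ pair(pair(unit, T1), pair(int, C)).
Decompose pair/2: pair(unit, io(pair(unit, string))) ≐ pair(unit, T1),  pair(T, T1) ≐ pair(int, C).
Decompose pair/2: unit ≐ unit,  io(pair(unit, string)) ≐ T1.
Delete trivial equation unit ≐ unit.
Bind T1 := io(pair(unit, string)); substituting into the remaining equation gives: pair(T, io(pair(unit, string))) ≐ pair(int, C).
Decompose pair/2: T ≐ int,  io(pair(unit, string)) ≐ C.
Bind T := int; no other remaining equation mentions T.
Bind C := io(pair(unit, string)).
MGU = { A -> pair(unit, unit), S1 -> int, E -> pair(unit, string), S2 -> io(int), R -> int, S -> int, T2 -> int, T1 -> io(pair(unit, string)), T -> int, C -> io(pair(unit, string)) }, so S1 -> int.

int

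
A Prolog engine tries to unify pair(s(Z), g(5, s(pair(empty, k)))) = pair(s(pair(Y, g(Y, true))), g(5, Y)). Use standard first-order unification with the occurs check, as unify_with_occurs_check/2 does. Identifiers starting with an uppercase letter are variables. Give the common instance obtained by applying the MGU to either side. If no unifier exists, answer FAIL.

pair(s(pair(s(pair(empty, k)), g(s(pair(empty, k)), true))), g(5, s(pair(empty, k))))

Decompose pair/2: s(Z) = s(pair(Y, g(Y, true))),  g(5, s(pair(empty, k))) = g(5, Y).
Decompose s/1: Z = pair(Y, g(Y, true)).
Bind Z := pair(Y, g(Y, true)); no other remaining equation mentions Z.
Decompose g/2: 5 = 5,  s(pair(empty, k)) = Y.
Delete trivial equation 5 = 5.
Bind Y := s(pair(empty, k)). Substituting into the earlier binding gives Z := pair(s(pair(empty, k)), g(s(pair(empty, k)), true)).
Applying the MGU to either side gives pair(s(pair(s(pair(empty, k)), g(s(pair(empty, k)), true))), g(5, s(pair(empty, k)))).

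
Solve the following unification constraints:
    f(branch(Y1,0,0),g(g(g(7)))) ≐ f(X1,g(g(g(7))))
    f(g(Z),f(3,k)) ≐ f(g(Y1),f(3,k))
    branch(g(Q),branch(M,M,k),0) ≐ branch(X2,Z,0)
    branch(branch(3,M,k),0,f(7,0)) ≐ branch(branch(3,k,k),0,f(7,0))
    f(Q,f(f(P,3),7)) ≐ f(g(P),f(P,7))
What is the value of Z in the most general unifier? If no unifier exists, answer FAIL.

Decompose f/2: branch(Y1,0,0) ≐ X1,  g(g(g(7))) ≐ g(g(g(7))).
Bind X1 := branch(Y1,0,0); no other remaining equation mentions X1.
Delete trivial equation g(g(g(7))) ≐ g(g(g(7))).
Decompose f/2: g(Z) ≐ g(Y1),  f(3,k) ≐ f(3,k).
Decompose g/1: Z ≐ Y1.
Bind Z := Y1; substituting into the one remaining equation that mentions Z gives: branch(g(Q),branch(M,M,k),0) ≐ branch(X2,Y1,0).
Delete trivial equation f(3,k) ≐ f(3,k).
Decompose branch/3: g(Q) ≐ X2,  branch(M,M,k) ≐ Y1,  0 ≐ 0.
Bind X2 := g(Q); no other remaining equation mentions X2.
Bind Y1 := branch(M,M,k); no other remaining equation mentions Y1. Substituting into the earlier bindings gives X1 := branch(branch(M,M,k),0,0), Z := branch(M,M,k).
Delete trivial equation 0 ≐ 0.
Decompose branch/3: branch(3,M,k) ≐ branch(3,k,k),  0 ≐ 0,  f(7,0) ≐ f(7,0).
Decompose branch/3: 3 ≐ 3,  M ≐ k,  k ≐ k.
Delete trivial equation 3 ≐ 3.
Bind M := k; no other remaining equation mentions M. Substituting into the earlier bindings gives X1 := branch(branch(k,k,k),0,0), Z := branch(k,k,k), Y1 := branch(k,k,k).
Delete trivial equation k ≐ k.
Delete trivial equation 0 ≐ 0.
Delete trivial equation f(7,0) ≐ f(7,0).
Decompose f/2: Q ≐ g(P),  f(f(P,3),7) ≐ f(P,7).
Bind Q := g(P); no other remaining equation mentions Q. Substituting into the earlier binding gives X2 := g(g(P)).
Decompose f/2: f(P,3) ≐ P,  7 ≐ 7.
Occurs check fails: P occurs in f(P,3); the equation P ≐ f(P,3) has no finite solution.

FAIL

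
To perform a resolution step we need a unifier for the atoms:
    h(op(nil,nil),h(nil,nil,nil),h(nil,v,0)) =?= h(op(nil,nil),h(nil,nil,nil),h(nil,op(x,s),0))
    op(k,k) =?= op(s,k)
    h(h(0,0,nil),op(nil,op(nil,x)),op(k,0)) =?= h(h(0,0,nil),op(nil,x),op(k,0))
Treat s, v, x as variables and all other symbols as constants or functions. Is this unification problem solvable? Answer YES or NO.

NO

Decompose h/3: op(nil,nil) =?= op(nil,nil),  h(nil,nil,nil) =?= h(nil,nil,nil),  h(nil,v,0) =?= h(nil,op(x,s),0).
Delete trivial equation op(nil,nil) =?= op(nil,nil).
Delete trivial equation h(nil,nil,nil) =?= h(nil,nil,nil).
Decompose h/3: nil =?= nil,  v =?= op(x,s),  0 =?= 0.
Delete trivial equation nil =?= nil.
Bind v := op(x,s); no other remaining equation mentions v.
Delete trivial equation 0 =?= 0.
Decompose op/2: k =?= s,  k =?= k.
Bind s := k; no other remaining equation mentions s. Substituting into the earlier binding gives v := op(x,k).
Delete trivial equation k =?= k.
Decompose h/3: h(0,0,nil) =?= h(0,0,nil),  op(nil,op(nil,x)) =?= op(nil,x),  op(k,0) =?= op(k,0).
Delete trivial equation h(0,0,nil) =?= h(0,0,nil).
Decompose op/2: nil =?= nil,  op(nil,x) =?= x.
Delete trivial equation nil =?= nil.
Occurs check fails: x occurs in op(nil,x); the equation x =?= op(nil,x) has no finite solution.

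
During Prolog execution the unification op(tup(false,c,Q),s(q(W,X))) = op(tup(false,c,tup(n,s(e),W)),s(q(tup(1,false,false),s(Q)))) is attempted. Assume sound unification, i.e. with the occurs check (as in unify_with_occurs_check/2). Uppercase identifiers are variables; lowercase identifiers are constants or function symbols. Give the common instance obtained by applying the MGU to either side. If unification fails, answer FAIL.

op(tup(false,c,tup(n,s(e),tup(1,false,false))),s(q(tup(1,false,false),s(tup(n,s(e),tup(1,false,false))))))

Decompose op/2: tup(false,c,Q) = tup(false,c,tup(n,s(e),W)),  s(q(W,X)) = s(q(tup(1,false,false),s(Q))).
Decompose tup/3: false = false,  c = c,  Q = tup(n,s(e),W).
Delete trivial equation false = false.
Delete trivial equation c = c.
Bind Q := tup(n,s(e),W); substituting into the remaining equation gives: s(q(W,X)) = s(q(tup(1,false,false),s(tup(n,s(e),W)))).
Decompose s/1: q(W,X) = q(tup(1,false,false),s(tup(n,s(e),W))).
Decompose q/2: W = tup(1,false,false),  X = s(tup(n,s(e),W)).
Bind W := tup(1,false,false); substituting into the remaining equation gives: X = s(tup(n,s(e),tup(1,false,false))). Substituting into the earlier binding gives Q := tup(n,s(e),tup(1,false,false)).
Bind X := s(tup(n,s(e),tup(1,false,false))).
Applying the MGU to either side gives op(tup(false,c,tup(n,s(e),tup(1,false,false))),s(q(tup(1,false,false),s(tup(n,s(e),tup(1,false,false)))))).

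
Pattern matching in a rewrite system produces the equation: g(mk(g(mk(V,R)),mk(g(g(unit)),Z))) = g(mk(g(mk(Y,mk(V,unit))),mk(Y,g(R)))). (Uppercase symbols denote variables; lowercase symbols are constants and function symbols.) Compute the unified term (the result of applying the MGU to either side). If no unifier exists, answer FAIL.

Decompose g/1: mk(g(mk(V,R)),mk(g(g(unit)),Z)) = mk(g(mk(Y,mk(V,unit))),mk(Y,g(R))).
Decompose mk/2: g(mk(V,R)) = g(mk(Y,mk(V,unit))),  mk(g(g(unit)),Z) = mk(Y,g(R)).
Decompose g/1: mk(V,R) = mk(Y,mk(V,unit)).
Decompose mk/2: V = Y,  R = mk(V,unit).
Bind V := Y; substituting into the one remaining equation that mentions V gives: R = mk(Y,unit).
Bind R := mk(Y,unit); substituting into the remaining equation gives: mk(g(g(unit)),Z) = mk(Y,g(mk(Y,unit))).
Decompose mk/2: g(g(unit)) = Y,  Z = g(mk(Y,unit)).
Bind Y := g(g(unit)); substituting into the remaining equation gives: Z = g(mk(g(g(unit)),unit)). Substituting into the earlier bindings gives V := g(g(unit)), R := mk(g(g(unit)),unit).
Bind Z := g(mk(g(g(unit)),unit)).
Applying the MGU to either side gives g(mk(g(mk(g(g(unit)),mk(g(g(unit)),unit))),mk(g(g(unit)),g(mk(g(g(unit)),unit))))).

g(mk(g(mk(g(g(unit)),mk(g(g(unit)),unit))),mk(g(g(unit)),g(mk(g(g(unit)),unit)))))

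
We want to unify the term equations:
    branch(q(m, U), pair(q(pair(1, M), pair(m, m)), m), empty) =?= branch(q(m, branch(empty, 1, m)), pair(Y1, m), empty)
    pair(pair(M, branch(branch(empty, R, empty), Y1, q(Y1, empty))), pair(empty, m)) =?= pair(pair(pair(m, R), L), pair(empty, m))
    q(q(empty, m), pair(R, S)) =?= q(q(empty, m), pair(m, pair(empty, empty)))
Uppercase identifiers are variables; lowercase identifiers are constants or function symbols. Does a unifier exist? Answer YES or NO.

YES

Decompose branch/3: q(m, U) =?= q(m, branch(empty, 1, m)),  pair(q(pair(1, M), pair(m, m)), m) =?= pair(Y1, m),  empty =?= empty.
Decompose q/2: m =?= m,  U =?= branch(empty, 1, m).
Delete trivial equation m =?= m.
Bind U := branch(empty, 1, m); no other remaining equation mentions U.
Decompose pair/2: q(pair(1, M), pair(m, m)) =?= Y1,  m =?= m.
Bind Y1 := q(pair(1, M), pair(m, m)); substituting into the one remaining equation that mentions Y1 gives: pair(pair(M, branch(branch(empty, R, empty), q(pair(1, M), pair(m, m)), q(q(pair(1, M), pair(m, m)), empty))), pair(empty, m)) =?= pair(pair(pair(m, R), L), pair(empty, m)).
Delete trivial equation m =?= m.
Delete trivial equation empty =?= empty.
Decompose pair/2: pair(M, branch(branch(empty, R, empty), q(pair(1, M), pair(m, m)), q(q(pair(1, M), pair(m, m)), empty))) =?= pair(pair(m, R), L),  pair(empty, m) =?= pair(empty, m).
Decompose pair/2: M =?= pair(m, R),  branch(branch(empty, R, empty), q(pair(1, M), pair(m, m)), q(q(pair(1, M), pair(m, m)), empty)) =?= L.
Bind M := pair(m, R); substituting into the one remaining equation that mentions M gives: branch(branch(empty, R, empty), q(pair(1, pair(m, R)), pair(m, m)), q(q(pair(1, pair(m, R)), pair(m, m)), empty)) =?= L. Substituting into the earlier binding gives Y1 := q(pair(1, pair(m, R)), pair(m, m)).
Bind L := branch(branch(empty, R, empty), q(pair(1, pair(m, R)), pair(m, m)), q(q(pair(1, pair(m, R)), pair(m, m)), empty)); no other remaining equation mentions L.
Delete trivial equation pair(empty, m) =?= pair(empty, m).
Decompose q/2: q(empty, m) =?= q(empty, m),  pair(R, S) =?= pair(m, pair(empty, empty)).
Delete trivial equation q(empty, m) =?= q(empty, m).
Decompose pair/2: R =?= m,  S =?= pair(empty, empty).
Bind R := m; no other remaining equation mentions R. Substituting into the earlier bindings gives Y1 := q(pair(1, pair(m, m)), pair(m, m)), M := pair(m, m), L := branch(branch(empty, m, empty), q(pair(1, pair(m, m)), pair(m, m)), q(q(pair(1, pair(m, m)), pair(m, m)), empty)).
Bind S := pair(empty, empty).
No equations remain and no clash or occurs-check failure arose, so a unifier exists.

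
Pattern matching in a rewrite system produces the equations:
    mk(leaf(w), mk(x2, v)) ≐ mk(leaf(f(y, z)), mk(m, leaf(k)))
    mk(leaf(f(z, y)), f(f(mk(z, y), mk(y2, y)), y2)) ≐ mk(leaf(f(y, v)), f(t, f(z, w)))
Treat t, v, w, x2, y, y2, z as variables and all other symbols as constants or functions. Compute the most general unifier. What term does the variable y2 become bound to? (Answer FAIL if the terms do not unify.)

Decompose mk/2: leaf(w) ≐ leaf(f(y, z)),  mk(x2, v) ≐ mk(m, leaf(k)).
Decompose leaf/1: w ≐ f(y, z).
Bind w := f(y, z); substituting into the one remaining equation that mentions w gives: mk(leaf(f(z, y)), f(f(mk(z, y), mk(y2, y)), y2)) ≐ mk(leaf(f(y, v)), f(t, f(z, f(y, z)))).
Decompose mk/2: x2 ≐ m,  v ≐ leaf(k).
Bind x2 := m; no other remaining equation mentions x2.
Bind v := leaf(k); substituting into the remaining equation gives: mk(leaf(f(z, y)), f(f(mk(z, y), mk(y2, y)), y2)) ≐ mk(leaf(f(y, leaf(k))), f(t, f(z, f(y, z)))).
Decompose mk/2: leaf(f(z, y)) ≐ leaf(f(y, leaf(k))),  f(f(mk(z, y), mk(y2, y)), y2) ≐ f(t, f(z, f(y, z))).
Decompose leaf/1: f(z, y) ≐ f(y, leaf(k)).
Decompose f/2: z ≐ y,  y ≐ leaf(k).
Bind z := y; substituting into the one remaining equation that mentions z gives: f(f(mk(y, y), mk(y2, y)), y2) ≐ f(t, f(y, f(y, y))). Substituting into the earlier binding gives w := f(y, y).
Bind y := leaf(k); substituting into the remaining equation gives: f(f(mk(leaf(k), leaf(k)), mk(y2, leaf(k))), y2) ≐ f(t, f(leaf(k), f(leaf(k), leaf(k)))). Substituting into the earlier bindings gives w := f(leaf(k), leaf(k)), z := leaf(k).
Decompose f/2: f(mk(leaf(k), leaf(k)), mk(y2, leaf(k))) ≐ t,  y2 ≐ f(leaf(k), f(leaf(k), leaf(k))).
Bind t := f(mk(leaf(k), leaf(k)), mk(y2, leaf(k))); no other remaining equation mentions t.
Bind y2 := f(leaf(k), f(leaf(k), leaf(k))). Substituting into the earlier binding gives t := f(mk(leaf(k), leaf(k)), mk(f(leaf(k), f(leaf(k), leaf(k))), leaf(k))).
MGU = { w := f(leaf(k), leaf(k)), x2 := m, v := leaf(k), z := leaf(k), y := leaf(k), t := f(mk(leaf(k), leaf(k)), mk(f(leaf(k), f(leaf(k), leaf(k))), leaf(k))), y2 := f(leaf(k), f(leaf(k), leaf(k))) }, so y2 := f(leaf(k), f(leaf(k), leaf(k))).

f(leaf(k), f(leaf(k), leaf(k)))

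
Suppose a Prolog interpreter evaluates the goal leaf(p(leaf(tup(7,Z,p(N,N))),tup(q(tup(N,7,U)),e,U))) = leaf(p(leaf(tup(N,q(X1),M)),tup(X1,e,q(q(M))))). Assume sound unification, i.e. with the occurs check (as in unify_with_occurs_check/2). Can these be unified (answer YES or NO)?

Decompose leaf/1: p(leaf(tup(7,Z,p(N,N))),tup(q(tup(N,7,U)),e,U)) = p(leaf(tup(N,q(X1),M)),tup(X1,e,q(q(M)))).
Decompose p/2: leaf(tup(7,Z,p(N,N))) = leaf(tup(N,q(X1),M)),  tup(q(tup(N,7,U)),e,U) = tup(X1,e,q(q(M))).
Decompose leaf/1: tup(7,Z,p(N,N)) = tup(N,q(X1),M).
Decompose tup/3: 7 = N,  Z = q(X1),  p(N,N) = M.
Bind N := 7; substituting into the 2 remaining equations that mention N gives: p(7,7) = M,  tup(q(tup(7,7,U)),e,U) = tup(X1,e,q(q(M))).
Bind Z := q(X1); no other remaining equation mentions Z.
Bind M := p(7,7); substituting into the remaining equation gives: tup(q(tup(7,7,U)),e,U) = tup(X1,e,q(q(p(7,7)))).
Decompose tup/3: q(tup(7,7,U)) = X1,  e = e,  U = q(q(p(7,7))).
Bind X1 := q(tup(7,7,U)); no other remaining equation mentions X1. Substituting into the earlier binding gives Z := q(q(tup(7,7,U))).
Delete trivial equation e = e.
Bind U := q(q(p(7,7))). Substituting into the earlier bindings gives Z := q(q(tup(7,7,q(q(p(7,7)))))), X1 := q(tup(7,7,q(q(p(7,7))))).
No equations remain and no clash or occurs-check failure arose, so a unifier exists.

YES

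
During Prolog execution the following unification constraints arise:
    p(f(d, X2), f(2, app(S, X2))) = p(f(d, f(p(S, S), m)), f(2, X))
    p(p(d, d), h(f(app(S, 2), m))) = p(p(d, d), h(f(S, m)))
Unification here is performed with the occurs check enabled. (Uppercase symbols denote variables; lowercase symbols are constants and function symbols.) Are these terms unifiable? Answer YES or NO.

Decompose p/2: f(d, X2) = f(d, f(p(S, S), m)),  f(2, app(S, X2)) = f(2, X).
Decompose f/2: d = d,  X2 = f(p(S, S), m).
Delete trivial equation d = d.
Bind X2 := f(p(S, S), m); substituting into the one remaining equation that mentions X2 gives: f(2, app(S, f(p(S, S), m))) = f(2, X).
Decompose f/2: 2 = 2,  app(S, f(p(S, S), m)) = X.
Delete trivial equation 2 = 2.
Bind X := app(S, f(p(S, S), m)); no other remaining equation mentions X.
Decompose p/2: p(d, d) = p(d, d),  h(f(app(S, 2), m)) = h(f(S, m)).
Delete trivial equation p(d, d) = p(d, d).
Decompose h/1: f(app(S, 2), m) = f(S, m).
Decompose f/2: app(S, 2) = S,  m = m.
Occurs check fails: S occurs in app(S, 2); the equation S = app(S, 2) has no finite solution.

NO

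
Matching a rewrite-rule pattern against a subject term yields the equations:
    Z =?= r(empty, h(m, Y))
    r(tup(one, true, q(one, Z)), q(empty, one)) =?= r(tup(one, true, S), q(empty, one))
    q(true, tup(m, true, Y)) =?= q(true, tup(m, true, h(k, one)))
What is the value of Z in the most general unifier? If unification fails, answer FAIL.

r(empty, h(m, h(k, one)))

Bind Z := r(empty, h(m, Y)); substituting into the one remaining equation that mentions Z gives: r(tup(one, true, q(one, r(empty, h(m, Y)))), q(empty, one)) =?= r(tup(one, true, S), q(empty, one)).
Decompose r/2: tup(one, true, q(one, r(empty, h(m, Y)))) =?= tup(one, true, S),  q(empty, one) =?= q(empty, one).
Decompose tup/3: one =?= one,  true =?= true,  q(one, r(empty, h(m, Y))) =?= S.
Delete trivial equation one =?= one.
Delete trivial equation true =?= true.
Bind S := q(one, r(empty, h(m, Y))); no other remaining equation mentions S.
Delete trivial equation q(empty, one) =?= q(empty, one).
Decompose q/2: true =?= true,  tup(m, true, Y) =?= tup(m, true, h(k, one)).
Delete trivial equation true =?= true.
Decompose tup/3: m =?= m,  true =?= true,  Y =?= h(k, one).
Delete trivial equation m =?= m.
Delete trivial equation true =?= true.
Bind Y := h(k, one). Substituting into the earlier bindings gives Z := r(empty, h(m, h(k, one))), S := q(one, r(empty, h(m, h(k, one)))).
MGU = { Z -> r(empty, h(m, h(k, one))), S -> q(one, r(empty, h(m, h(k, one)))), Y -> h(k, one) }, so Z -> r(empty, h(m, h(k, one))).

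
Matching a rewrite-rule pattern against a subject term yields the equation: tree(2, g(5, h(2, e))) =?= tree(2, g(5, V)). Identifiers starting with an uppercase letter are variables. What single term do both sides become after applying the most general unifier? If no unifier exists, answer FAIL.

tree(2, g(5, h(2, e)))

Decompose tree/2: 2 =?= 2,  g(5, h(2, e)) =?= g(5, V).
Delete trivial equation 2 =?= 2.
Decompose g/2: 5 =?= 5,  h(2, e) =?= V.
Delete trivial equation 5 =?= 5.
Bind V := h(2, e).
Applying the MGU to either side gives tree(2, g(5, h(2, e))).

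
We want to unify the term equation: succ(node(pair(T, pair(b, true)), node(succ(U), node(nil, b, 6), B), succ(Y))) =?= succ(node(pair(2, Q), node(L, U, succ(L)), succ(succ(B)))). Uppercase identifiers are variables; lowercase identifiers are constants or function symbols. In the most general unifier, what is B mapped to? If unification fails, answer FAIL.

Decompose succ/1: node(pair(T, pair(b, true)), node(succ(U), node(nil, b, 6), B), succ(Y)) =?= node(pair(2, Q), node(L, U, succ(L)), succ(succ(B))).
Decompose node/3: pair(T, pair(b, true)) =?= pair(2, Q),  node(succ(U), node(nil, b, 6), B) =?= node(L, U, succ(L)),  succ(Y) =?= succ(succ(B)).
Decompose pair/2: T =?= 2,  pair(b, true) =?= Q.
Bind T := 2; no other remaining equation mentions T.
Bind Q := pair(b, true); no other remaining equation mentions Q.
Decompose node/3: succ(U) =?= L,  node(nil, b, 6) =?= U,  B =?= succ(L).
Bind L := succ(U); substituting into the one remaining equation that mentions L gives: B =?= succ(succ(U)).
Bind U := node(nil, b, 6); substituting into the one remaining equation that mentions U gives: B =?= succ(succ(node(nil, b, 6))). Substituting into the earlier binding gives L := succ(node(nil, b, 6)).
Bind B := succ(succ(node(nil, b, 6))); substituting into the remaining equation gives: succ(Y) =?= succ(succ(succ(succ(node(nil, b, 6))))).
Decompose succ/1: Y =?= succ(succ(succ(node(nil, b, 6)))).
Bind Y := succ(succ(succ(node(nil, b, 6)))).
MGU = { T := 2, Q := pair(b, true), L := succ(node(nil, b, 6)), U := node(nil, b, 6), B := succ(succ(node(nil, b, 6))), Y := succ(succ(succ(node(nil, b, 6)))) }, so B := succ(succ(node(nil, b, 6))).

succ(succ(node(nil, b, 6)))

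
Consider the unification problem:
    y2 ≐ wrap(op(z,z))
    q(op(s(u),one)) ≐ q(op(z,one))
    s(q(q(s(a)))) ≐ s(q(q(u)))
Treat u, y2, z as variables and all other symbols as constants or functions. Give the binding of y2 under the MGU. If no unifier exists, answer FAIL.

wrap(op(s(s(a)),s(s(a))))

Bind y2 := wrap(op(z,z)); no other remaining equation mentions y2.
Decompose q/1: op(s(u),one) ≐ op(z,one).
Decompose op/2: s(u) ≐ z,  one ≐ one.
Bind z := s(u); no other remaining equation mentions z. Substituting into the earlier binding gives y2 := wrap(op(s(u),s(u))).
Delete trivial equation one ≐ one.
Decompose s/1: q(q(s(a))) ≐ q(q(u)).
Decompose q/1: q(s(a)) ≐ q(u).
Decompose q/1: s(a) ≐ u.
Bind u := s(a). Substituting into the earlier bindings gives y2 := wrap(op(s(s(a)),s(s(a)))), z := s(s(a)).
MGU = { y2 -> wrap(op(s(s(a)),s(s(a)))), z -> s(s(a)), u -> s(a) }, so y2 -> wrap(op(s(s(a)),s(s(a)))).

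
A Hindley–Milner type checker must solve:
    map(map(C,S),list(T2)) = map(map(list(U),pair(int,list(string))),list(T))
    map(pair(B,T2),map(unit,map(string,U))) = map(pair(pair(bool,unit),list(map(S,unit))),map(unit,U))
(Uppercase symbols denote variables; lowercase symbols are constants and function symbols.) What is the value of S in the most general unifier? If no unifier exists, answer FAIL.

Decompose map/2: map(C,S) = map(list(U),pair(int,list(string))),  list(T2) = list(T).
Decompose map/2: C = list(U),  S = pair(int,list(string)).
Bind C := list(U); no other remaining equation mentions C.
Bind S := pair(int,list(string)); substituting into the one remaining equation that mentions S gives: map(pair(B,T2),map(unit,map(string,U))) = map(pair(pair(bool,unit),list(map(pair(int,list(string)),unit))),map(unit,U)).
Decompose list/1: T2 = T.
Bind T2 := T; substituting into the remaining equation gives: map(pair(B,T),map(unit,map(string,U))) = map(pair(pair(bool,unit),list(map(pair(int,list(string)),unit))),map(unit,U)).
Decompose map/2: pair(B,T) = pair(pair(bool,unit),list(map(pair(int,list(string)),unit))),  map(unit,map(string,U)) = map(unit,U).
Decompose pair/2: B = pair(bool,unit),  T = list(map(pair(int,list(string)),unit)).
Bind B := pair(bool,unit); no other remaining equation mentions B.
Bind T := list(map(pair(int,list(string)),unit)); no other remaining equation mentions T. Substituting into the earlier binding gives T2 := list(map(pair(int,list(string)),unit)).
Decompose map/2: unit = unit,  map(string,U) = U.
Delete trivial equation unit = unit.
Occurs check fails: U occurs in map(string,U); the equation U = map(string,U) has no finite solution.

FAIL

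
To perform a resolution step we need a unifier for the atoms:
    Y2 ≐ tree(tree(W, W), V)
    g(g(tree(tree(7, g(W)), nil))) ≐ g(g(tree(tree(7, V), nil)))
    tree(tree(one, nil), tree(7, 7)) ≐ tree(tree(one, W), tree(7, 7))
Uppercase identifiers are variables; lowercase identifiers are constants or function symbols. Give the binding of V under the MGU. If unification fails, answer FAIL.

g(nil)

Bind Y2 := tree(tree(W, W), V); no other remaining equation mentions Y2.
Decompose g/1: g(tree(tree(7, g(W)), nil)) ≐ g(tree(tree(7, V), nil)).
Decompose g/1: tree(tree(7, g(W)), nil) ≐ tree(tree(7, V), nil).
Decompose tree/2: tree(7, g(W)) ≐ tree(7, V),  nil ≐ nil.
Decompose tree/2: 7 ≐ 7,  g(W) ≐ V.
Delete trivial equation 7 ≐ 7.
Bind V := g(W); no other remaining equation mentions V. Substituting into the earlier binding gives Y2 := tree(tree(W, W), g(W)).
Delete trivial equation nil ≐ nil.
Decompose tree/2: tree(one, nil) ≐ tree(one, W),  tree(7, 7) ≐ tree(7, 7).
Decompose tree/2: one ≐ one,  nil ≐ W.
Delete trivial equation one ≐ one.
Bind W := nil; no other remaining equation mentions W. Substituting into the earlier bindings gives Y2 := tree(tree(nil, nil), g(nil)), V := g(nil).
Delete trivial equation tree(7, 7) ≐ tree(7, 7).
MGU = { Y2 := tree(tree(nil, nil), g(nil)), V := g(nil), W := nil }, so V := g(nil).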